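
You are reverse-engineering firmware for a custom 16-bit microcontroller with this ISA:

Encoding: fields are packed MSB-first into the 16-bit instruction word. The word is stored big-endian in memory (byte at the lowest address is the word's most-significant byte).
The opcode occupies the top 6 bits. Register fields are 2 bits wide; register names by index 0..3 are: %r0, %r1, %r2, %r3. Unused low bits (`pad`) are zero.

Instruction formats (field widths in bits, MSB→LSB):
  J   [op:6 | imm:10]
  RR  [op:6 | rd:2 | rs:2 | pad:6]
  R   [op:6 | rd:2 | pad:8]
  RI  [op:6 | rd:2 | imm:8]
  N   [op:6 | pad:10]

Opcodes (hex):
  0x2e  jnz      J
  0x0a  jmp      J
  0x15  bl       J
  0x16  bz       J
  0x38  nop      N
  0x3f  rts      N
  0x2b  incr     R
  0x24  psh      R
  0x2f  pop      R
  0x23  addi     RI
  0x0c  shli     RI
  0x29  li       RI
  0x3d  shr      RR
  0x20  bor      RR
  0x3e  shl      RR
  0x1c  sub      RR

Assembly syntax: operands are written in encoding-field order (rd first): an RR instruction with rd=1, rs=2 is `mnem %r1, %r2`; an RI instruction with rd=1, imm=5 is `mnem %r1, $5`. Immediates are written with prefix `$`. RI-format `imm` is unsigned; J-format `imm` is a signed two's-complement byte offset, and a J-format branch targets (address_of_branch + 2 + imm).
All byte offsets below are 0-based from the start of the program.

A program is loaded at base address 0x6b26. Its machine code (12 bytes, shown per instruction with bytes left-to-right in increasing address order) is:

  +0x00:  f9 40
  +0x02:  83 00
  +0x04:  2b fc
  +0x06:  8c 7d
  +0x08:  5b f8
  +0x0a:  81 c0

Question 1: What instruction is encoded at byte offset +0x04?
jmp $-4

off 0x04: read 2b fc as big → 0x2bfc
  top 6b → 0xa → jmp [J]
  [9:0] imm=1020 (s10→-4) = $-4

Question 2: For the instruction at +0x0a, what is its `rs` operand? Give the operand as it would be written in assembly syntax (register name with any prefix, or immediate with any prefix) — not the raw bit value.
%r3

off 0x0a: read 81 c0 as big → 0x81c0
  top 6b → 0x20 → bor [RR]
  rd@[9:8]=0x1 ⇒ %r1
  rs@[7:6]=0x3 ⇒ %r3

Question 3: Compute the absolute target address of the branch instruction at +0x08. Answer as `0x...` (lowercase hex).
0x6b28

off 0x08: read 5b f8 as big → 0x5bf8
  opcode bits[15:10]=0x16: bz/J
  imm@[9:0]=0x3f8 (s10→-8) ⇒ $-8
  target = base 0x6b26 + off 0x08 + 2 + imm -8 = 0x6b28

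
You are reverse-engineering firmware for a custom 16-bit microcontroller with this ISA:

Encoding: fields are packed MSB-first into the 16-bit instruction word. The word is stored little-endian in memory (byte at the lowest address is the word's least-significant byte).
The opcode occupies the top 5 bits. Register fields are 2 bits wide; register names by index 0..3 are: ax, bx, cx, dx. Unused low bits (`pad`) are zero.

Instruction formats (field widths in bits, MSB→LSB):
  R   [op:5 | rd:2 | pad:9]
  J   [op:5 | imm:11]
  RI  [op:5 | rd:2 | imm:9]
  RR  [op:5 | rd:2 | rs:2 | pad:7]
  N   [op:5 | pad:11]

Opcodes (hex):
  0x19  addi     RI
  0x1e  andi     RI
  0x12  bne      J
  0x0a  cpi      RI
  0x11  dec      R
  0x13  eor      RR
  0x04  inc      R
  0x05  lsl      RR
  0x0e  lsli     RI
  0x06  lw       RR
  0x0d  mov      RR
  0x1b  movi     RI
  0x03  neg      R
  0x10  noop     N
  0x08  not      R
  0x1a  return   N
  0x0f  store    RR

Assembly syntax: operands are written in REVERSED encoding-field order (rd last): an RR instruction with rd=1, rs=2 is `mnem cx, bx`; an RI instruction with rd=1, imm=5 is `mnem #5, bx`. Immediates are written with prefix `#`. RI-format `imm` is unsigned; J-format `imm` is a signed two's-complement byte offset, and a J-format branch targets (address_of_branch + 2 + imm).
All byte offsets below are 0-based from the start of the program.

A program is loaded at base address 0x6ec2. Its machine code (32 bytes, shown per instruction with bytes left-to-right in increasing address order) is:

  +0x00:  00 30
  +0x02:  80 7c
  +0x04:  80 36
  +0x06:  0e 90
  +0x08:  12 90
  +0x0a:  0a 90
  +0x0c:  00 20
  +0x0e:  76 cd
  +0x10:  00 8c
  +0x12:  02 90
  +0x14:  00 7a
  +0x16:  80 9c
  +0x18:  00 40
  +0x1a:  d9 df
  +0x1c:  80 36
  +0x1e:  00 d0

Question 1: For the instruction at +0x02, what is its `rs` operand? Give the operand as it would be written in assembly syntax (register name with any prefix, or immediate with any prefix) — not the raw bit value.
bx

@+02  little-endian(80 7c) = 0x7c80
  op=0x7c80>>11=0xf ⇒ store (RR)
  rd@[10:9]=0x2 ⇒ cx
  rs@[8:7]=0x1 ⇒ bx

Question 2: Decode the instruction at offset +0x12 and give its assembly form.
[12] 02 90 → 0x9002
  top 5b → 0x12 → bne [J]
  [10:0] imm=2 = #2

bne #2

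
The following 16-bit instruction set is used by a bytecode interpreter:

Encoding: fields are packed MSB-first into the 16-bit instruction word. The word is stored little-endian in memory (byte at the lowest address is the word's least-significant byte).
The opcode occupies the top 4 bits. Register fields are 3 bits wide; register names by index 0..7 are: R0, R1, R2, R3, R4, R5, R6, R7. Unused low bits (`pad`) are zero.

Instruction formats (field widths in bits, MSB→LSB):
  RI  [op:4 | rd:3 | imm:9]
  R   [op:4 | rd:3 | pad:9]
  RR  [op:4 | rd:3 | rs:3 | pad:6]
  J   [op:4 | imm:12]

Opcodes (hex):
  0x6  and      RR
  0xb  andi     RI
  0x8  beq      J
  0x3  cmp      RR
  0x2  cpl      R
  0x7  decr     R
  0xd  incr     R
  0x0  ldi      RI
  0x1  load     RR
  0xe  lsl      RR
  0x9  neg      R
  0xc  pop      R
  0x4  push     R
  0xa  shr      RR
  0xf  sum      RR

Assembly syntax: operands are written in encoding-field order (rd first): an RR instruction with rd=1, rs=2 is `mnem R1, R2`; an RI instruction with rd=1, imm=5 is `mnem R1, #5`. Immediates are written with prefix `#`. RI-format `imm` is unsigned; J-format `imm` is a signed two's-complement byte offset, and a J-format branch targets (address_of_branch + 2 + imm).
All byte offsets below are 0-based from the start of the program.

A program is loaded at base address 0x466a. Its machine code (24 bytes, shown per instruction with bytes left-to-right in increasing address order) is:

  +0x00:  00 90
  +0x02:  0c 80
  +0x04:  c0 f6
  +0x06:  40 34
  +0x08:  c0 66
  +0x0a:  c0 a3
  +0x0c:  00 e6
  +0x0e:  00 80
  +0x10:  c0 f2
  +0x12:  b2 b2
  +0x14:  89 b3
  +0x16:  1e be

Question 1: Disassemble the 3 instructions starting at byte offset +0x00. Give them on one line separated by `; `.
@+00  little-endian(00 90) = 0x9000
  op=0x9000>>12=0x9 ⇒ neg (R)
  rd: (w>>9)&0x7=0x0 → R0
@+02  little-endian(0c 80) = 0x800c
  op=0x800c>>12=0x8 ⇒ beq (J)
  imm: (w>>0)&0xfff=0xc → #12
@+04  little-endian(c0 f6) = 0xf6c0
  op=0xf6c0>>12=0xf ⇒ sum (RR)
  rd: (w>>9)&0x7=0x3 → R3
  rs: (w>>6)&0x7=0x3 → R3

neg R0; beq #12; sum R3, R3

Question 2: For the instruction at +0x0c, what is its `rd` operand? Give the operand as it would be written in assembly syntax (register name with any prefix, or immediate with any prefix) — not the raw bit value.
[0c] 00 e6 → 0xe600
  opcode bits[15:12]=0xe: lsl/RR
  [11:9] rd=3 = R3
  [8:6] rs=0 = R0

R3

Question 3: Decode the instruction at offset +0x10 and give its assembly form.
[10] c0 f2 → 0xf2c0
  op=0xf2c0>>12=0xf ⇒ sum (RR)
  rd: (w>>9)&0x7=0x1 → R1
  rs: (w>>6)&0x7=0x3 → R3

sum R1, R3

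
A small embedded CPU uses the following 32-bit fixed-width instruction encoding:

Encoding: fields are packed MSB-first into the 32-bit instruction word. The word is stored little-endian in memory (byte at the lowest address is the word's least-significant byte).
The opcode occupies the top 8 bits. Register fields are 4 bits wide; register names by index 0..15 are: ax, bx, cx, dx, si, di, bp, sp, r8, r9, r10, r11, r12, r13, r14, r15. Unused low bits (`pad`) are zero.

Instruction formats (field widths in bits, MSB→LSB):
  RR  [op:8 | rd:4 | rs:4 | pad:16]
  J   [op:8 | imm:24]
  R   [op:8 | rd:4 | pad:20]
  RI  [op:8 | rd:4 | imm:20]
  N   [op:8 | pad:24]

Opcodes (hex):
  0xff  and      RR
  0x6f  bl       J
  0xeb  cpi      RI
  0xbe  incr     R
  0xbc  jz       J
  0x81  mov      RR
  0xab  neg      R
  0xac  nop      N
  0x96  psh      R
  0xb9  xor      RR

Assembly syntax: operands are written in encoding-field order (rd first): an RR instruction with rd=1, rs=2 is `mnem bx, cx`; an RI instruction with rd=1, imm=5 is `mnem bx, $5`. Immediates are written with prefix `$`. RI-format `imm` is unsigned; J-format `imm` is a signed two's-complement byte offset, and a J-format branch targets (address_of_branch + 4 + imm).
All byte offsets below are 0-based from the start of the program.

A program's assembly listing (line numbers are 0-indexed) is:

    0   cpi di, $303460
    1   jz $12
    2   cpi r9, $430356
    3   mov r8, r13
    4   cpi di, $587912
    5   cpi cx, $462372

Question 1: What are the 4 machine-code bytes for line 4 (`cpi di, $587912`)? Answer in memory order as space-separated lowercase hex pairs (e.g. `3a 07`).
4. cpi fields op=0xeb:8|rd=5:4|imm=587912:20 → word eb58f888h → 88 f8 58 eb

88 f8 58 eb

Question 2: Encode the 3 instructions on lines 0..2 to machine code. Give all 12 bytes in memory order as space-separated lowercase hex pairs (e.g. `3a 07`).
0. cpi fields op=0xeb:8|rd=5:4|imm=303460:20 → word eb54a164h → 64 a1 54 eb
1. jz fields op=0xbc:8|imm=12:24 → word bc00000ch → 0c 00 00 bc
2. cpi fields op=0xeb:8|rd=9:4|imm=430356:20 → word eb969114h → 14 91 96 eb

64 a1 54 eb 0c 00 00 bc 14 91 96 eb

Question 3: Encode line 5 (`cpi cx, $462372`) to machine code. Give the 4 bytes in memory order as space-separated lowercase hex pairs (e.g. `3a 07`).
24 0e 27 eb

line 5 (cpi): pack op=0xeb:8|rd=2:4|imm=462372:20 = 0xeb270e24; little→ 24 0e 27 eb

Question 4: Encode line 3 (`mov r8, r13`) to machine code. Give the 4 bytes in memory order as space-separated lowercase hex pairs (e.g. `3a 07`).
line 3 (mov): pack op=0x81:8|rd=8:4|rs=13:4|pad=0:16 = 0x818d0000; little→ 00 00 8d 81

00 00 8d 81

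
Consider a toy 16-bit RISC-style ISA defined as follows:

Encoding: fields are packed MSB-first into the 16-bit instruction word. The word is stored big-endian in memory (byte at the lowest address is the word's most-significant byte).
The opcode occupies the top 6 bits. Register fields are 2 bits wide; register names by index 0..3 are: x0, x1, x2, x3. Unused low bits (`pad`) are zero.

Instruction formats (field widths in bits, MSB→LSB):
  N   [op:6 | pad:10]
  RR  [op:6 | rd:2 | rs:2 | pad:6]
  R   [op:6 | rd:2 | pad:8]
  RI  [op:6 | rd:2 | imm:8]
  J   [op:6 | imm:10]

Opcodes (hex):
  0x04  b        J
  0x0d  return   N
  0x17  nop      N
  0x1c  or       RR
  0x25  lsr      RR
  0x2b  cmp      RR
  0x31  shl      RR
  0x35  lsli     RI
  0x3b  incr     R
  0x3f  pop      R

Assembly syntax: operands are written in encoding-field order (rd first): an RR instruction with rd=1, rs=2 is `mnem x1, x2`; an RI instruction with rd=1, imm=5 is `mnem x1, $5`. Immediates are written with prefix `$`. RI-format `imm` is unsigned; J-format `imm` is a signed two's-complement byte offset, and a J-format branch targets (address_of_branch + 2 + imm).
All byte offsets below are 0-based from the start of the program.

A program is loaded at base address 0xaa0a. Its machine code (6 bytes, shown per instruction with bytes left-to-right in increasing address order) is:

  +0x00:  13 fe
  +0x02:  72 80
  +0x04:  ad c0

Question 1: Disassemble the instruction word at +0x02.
@+02  big-endian(72 80) = 0x7280
  opcode bits[15:10]=0x1c: or/RR
  rd@[9:8]=0x2 ⇒ x2
  rs@[7:6]=0x2 ⇒ x2

or x2, x2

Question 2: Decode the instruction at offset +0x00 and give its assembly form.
b $-2

@+00  big-endian(13 fe) = 0x13fe
  top 6b → 0x4 → b [J]
  [9:0] imm=1022 (s10→-2) = $-2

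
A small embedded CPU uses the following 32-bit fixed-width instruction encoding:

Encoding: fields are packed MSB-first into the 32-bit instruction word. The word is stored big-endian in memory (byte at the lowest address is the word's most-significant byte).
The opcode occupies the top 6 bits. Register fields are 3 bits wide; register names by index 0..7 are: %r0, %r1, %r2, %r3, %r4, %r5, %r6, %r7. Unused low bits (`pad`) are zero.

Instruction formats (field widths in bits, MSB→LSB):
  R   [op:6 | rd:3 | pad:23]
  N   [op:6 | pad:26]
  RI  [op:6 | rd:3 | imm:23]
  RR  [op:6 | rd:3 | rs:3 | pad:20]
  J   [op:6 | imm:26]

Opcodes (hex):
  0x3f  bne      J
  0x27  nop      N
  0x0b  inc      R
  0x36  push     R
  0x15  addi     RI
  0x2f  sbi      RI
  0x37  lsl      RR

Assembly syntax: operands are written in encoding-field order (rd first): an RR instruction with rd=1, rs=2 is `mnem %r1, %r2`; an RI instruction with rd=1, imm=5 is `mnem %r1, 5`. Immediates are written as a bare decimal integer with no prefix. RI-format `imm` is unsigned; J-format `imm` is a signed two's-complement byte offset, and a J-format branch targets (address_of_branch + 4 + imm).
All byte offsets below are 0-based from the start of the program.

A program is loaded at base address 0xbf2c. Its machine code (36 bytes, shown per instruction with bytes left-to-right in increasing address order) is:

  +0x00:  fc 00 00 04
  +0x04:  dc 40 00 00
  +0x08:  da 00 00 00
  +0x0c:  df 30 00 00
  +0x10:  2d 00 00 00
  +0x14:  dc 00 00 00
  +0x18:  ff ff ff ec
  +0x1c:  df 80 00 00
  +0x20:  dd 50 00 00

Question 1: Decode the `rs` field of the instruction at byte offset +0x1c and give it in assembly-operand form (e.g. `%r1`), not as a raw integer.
+0x1c: df 80 00 00 ⇒ word 0xdf800000 (big)
  top 6b → 0x37 → lsl [RR]
  [25:23] rd=7 = %r7
  [22:20] rs=0 = %r0

%r0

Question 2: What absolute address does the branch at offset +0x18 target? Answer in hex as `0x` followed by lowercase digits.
off 0x18: read ff ff ff ec as big → 0xffffffec
  opcode bits[31:26]=0x3f: bne/J
  imm: (w>>0)&0x3ffffff=0x3ffffec (s26→-20) → -20
  target = base 0xbf2c + off 0x18 + 4 + imm -20 = 0xbf34

0xbf34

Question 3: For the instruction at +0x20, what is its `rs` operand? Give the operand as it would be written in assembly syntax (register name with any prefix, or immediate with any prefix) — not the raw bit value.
@+20  big-endian(dd 50 00 00) = 0xdd500000
  top 6b → 0x37 → lsl [RR]
  rd@[25:23]=0x2 ⇒ %r2
  rs@[22:20]=0x5 ⇒ %r5

%r5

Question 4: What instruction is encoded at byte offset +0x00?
off 0x00: read fc 00 00 04 as big → 0xfc000004
  top 6b → 0x3f → bne [J]
  imm@[25:0]=0x4 ⇒ 4

bne 4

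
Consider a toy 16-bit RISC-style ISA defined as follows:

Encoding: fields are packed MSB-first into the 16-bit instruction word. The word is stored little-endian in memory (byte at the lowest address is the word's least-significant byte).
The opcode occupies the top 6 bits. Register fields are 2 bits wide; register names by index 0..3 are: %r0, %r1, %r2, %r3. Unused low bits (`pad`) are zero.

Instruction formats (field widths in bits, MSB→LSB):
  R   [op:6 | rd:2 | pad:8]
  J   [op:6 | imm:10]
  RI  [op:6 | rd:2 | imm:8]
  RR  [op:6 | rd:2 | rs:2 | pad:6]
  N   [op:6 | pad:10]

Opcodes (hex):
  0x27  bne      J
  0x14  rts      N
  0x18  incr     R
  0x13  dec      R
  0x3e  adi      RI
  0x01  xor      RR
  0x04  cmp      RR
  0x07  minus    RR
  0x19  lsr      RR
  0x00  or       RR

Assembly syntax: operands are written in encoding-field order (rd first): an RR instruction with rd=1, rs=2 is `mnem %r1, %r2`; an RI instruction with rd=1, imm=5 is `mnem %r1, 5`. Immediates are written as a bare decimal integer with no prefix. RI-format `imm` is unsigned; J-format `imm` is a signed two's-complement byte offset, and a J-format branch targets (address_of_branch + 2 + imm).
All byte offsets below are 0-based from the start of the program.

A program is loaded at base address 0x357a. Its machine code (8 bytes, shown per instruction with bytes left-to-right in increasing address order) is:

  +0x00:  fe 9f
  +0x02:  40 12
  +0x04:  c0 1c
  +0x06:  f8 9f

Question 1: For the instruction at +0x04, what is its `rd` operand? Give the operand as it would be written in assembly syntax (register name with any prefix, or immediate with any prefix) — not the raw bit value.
%r0

+0x04: c0 1c ⇒ word 0x1cc0 (little)
  top 6b → 0x7 → minus [RR]
  rd@[9:8]=0x0 ⇒ %r0
  rs@[7:6]=0x3 ⇒ %r3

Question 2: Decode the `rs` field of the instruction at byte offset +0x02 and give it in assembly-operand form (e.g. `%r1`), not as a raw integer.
off 0x02: read 40 12 as little → 0x1240
  top 6b → 0x4 → cmp [RR]
  rd: (w>>8)&0x3=0x2 → %r2
  rs: (w>>6)&0x3=0x1 → %r1

%r1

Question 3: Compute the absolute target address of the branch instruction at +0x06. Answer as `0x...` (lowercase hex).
[06] f8 9f → 0x9ff8
  opcode bits[15:10]=0x27: bne/J
  [9:0] imm=1016 (s10→-8) = -8
  target = base 0x357a + off 0x06 + 2 + imm -8 = 0x357a

0x357a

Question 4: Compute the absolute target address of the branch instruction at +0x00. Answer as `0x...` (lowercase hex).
0x357a

[00] fe 9f → 0x9ffe
  op=0x9ffe>>10=0x27 ⇒ bne (J)
  imm@[9:0]=0x3fe (s10→-2) ⇒ -2
  target = base 0x357a + off 0x00 + 2 + imm -2 = 0x357a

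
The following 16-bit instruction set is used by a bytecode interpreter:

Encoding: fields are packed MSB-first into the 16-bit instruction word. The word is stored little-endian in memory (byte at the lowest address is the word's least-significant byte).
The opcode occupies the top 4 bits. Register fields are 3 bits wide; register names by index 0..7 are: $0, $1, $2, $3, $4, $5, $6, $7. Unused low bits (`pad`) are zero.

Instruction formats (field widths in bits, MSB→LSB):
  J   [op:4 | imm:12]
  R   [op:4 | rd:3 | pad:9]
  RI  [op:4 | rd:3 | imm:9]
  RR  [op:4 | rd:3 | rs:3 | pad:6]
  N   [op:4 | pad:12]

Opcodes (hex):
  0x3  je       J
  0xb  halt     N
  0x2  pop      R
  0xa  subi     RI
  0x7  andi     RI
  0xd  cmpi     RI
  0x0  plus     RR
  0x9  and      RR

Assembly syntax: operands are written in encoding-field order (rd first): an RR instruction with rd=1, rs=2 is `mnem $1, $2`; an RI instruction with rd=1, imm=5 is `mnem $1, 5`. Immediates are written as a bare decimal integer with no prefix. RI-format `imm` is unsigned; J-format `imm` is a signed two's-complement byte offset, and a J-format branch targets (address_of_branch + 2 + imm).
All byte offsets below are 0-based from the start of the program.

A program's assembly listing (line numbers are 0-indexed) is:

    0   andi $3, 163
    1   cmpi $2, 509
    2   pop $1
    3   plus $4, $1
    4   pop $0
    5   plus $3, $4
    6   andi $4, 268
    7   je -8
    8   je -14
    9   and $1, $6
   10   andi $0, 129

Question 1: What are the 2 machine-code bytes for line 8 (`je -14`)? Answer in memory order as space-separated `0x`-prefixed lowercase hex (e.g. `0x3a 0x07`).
line 8 (je): pack op=0x3:4|imm=-14:12 = 0x3ff2; little→ f2 3f

0xf2 0x3f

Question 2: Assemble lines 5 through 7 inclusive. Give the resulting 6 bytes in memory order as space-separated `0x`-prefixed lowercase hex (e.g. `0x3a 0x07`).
0x00 0x07 0x0c 0x79 0xf8 0x3f

line 5 (plus): pack op=0x0:4|rd=3:3|rs=4:3|pad=0:6 = 0x0700; little→ 00 07
line 6 (andi): pack op=0x7:4|rd=4:3|imm=268:9 = 0x790c; little→ 0c 79
line 7 (je): pack op=0x3:4|imm=-8:12 = 0x3ff8; little→ f8 3f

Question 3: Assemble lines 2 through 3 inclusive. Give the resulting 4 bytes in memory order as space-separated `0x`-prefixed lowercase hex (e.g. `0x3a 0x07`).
0x00 0x22 0x40 0x08

line 2 (pop): pack op=0x2:4|rd=1:3|pad=0:9 = 0x2200; little→ 00 22
line 3 (plus): pack op=0x0:4|rd=4:3|rs=1:3|pad=0:6 = 0x0840; little→ 40 08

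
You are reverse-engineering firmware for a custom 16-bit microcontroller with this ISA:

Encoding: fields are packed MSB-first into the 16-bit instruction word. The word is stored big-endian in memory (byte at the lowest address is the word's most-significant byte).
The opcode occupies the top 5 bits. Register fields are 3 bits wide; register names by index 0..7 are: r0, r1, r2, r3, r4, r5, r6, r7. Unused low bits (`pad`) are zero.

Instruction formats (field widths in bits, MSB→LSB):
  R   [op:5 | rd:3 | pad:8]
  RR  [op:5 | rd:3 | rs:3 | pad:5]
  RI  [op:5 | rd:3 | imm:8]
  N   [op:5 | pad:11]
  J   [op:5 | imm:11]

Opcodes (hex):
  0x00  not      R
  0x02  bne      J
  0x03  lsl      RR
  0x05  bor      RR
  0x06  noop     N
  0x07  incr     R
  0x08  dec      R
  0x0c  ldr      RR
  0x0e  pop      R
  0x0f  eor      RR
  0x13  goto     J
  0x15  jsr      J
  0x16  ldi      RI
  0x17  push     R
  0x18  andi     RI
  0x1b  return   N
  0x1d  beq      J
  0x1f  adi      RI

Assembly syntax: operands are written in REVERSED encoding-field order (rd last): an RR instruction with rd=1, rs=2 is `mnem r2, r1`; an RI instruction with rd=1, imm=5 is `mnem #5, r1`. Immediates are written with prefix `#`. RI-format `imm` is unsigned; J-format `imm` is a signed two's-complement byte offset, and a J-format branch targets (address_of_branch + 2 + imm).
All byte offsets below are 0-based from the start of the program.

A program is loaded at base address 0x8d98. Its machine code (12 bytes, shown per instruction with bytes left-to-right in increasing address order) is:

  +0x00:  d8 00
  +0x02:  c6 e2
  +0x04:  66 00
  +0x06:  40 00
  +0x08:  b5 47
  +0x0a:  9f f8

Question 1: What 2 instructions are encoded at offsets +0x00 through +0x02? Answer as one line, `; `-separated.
@+00  big-endian(d8 00) = 0xd800
  top 5b → 0x1b → return [N]
@+02  big-endian(c6 e2) = 0xc6e2
  top 5b → 0x18 → andi [RI]
  rd: (w>>8)&0x7=0x6 → r6
  imm: (w>>0)&0xff=0xe2 → #226

return; andi #226, r6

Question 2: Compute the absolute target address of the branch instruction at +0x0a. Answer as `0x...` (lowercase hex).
0x8d9c

+0x0a: 9f f8 ⇒ word 0x9ff8 (big)
  op=0x9ff8>>11=0x13 ⇒ goto (J)
  [10:0] imm=2040 (s11→-8) = #-8
  target = base 0x8d98 + off 0x0a + 2 + imm -8 = 0x8d9c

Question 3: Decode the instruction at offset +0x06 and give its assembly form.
+0x06: 40 00 ⇒ word 0x4000 (big)
  top 5b → 0x8 → dec [R]
  [10:8] rd=0 = r0

dec r0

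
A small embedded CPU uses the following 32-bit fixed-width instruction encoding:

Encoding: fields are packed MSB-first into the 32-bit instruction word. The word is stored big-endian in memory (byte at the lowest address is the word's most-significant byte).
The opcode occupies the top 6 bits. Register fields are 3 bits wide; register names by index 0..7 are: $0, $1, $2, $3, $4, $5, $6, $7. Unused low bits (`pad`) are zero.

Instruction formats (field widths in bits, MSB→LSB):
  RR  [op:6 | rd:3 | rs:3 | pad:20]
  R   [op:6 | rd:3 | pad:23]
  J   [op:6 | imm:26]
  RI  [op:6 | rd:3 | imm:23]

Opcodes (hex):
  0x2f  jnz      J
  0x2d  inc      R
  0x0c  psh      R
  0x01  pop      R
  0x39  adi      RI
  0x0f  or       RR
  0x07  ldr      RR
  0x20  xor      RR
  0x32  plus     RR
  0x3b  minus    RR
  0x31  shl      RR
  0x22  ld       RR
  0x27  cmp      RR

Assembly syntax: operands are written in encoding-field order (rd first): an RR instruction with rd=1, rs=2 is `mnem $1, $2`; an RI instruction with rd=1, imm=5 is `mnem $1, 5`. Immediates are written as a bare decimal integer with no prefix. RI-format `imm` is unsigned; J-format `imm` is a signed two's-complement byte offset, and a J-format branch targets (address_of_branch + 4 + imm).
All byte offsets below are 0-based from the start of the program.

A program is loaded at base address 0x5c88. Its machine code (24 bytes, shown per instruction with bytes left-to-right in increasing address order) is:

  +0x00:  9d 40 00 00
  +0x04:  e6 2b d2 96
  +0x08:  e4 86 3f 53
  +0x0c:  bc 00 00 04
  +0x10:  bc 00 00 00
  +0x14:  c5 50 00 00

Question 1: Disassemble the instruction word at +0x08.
off 0x08: read e4 86 3f 53 as big → 0xe4863f53
  top 6b → 0x39 → adi [RI]
  rd: (w>>23)&0x7=0x1 → $1
  imm: (w>>0)&0x7fffff=0x63f53 → 409427

adi $1, 409427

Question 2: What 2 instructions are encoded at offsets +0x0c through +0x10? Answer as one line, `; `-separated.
[0c] bc 00 00 04 → 0xbc000004
  top 6b → 0x2f → jnz [J]
  imm@[25:0]=0x4 ⇒ 4
[10] bc 00 00 00 → 0xbc000000
  top 6b → 0x2f → jnz [J]
  imm@[25:0]=0x0 ⇒ 0

jnz 4; jnz 0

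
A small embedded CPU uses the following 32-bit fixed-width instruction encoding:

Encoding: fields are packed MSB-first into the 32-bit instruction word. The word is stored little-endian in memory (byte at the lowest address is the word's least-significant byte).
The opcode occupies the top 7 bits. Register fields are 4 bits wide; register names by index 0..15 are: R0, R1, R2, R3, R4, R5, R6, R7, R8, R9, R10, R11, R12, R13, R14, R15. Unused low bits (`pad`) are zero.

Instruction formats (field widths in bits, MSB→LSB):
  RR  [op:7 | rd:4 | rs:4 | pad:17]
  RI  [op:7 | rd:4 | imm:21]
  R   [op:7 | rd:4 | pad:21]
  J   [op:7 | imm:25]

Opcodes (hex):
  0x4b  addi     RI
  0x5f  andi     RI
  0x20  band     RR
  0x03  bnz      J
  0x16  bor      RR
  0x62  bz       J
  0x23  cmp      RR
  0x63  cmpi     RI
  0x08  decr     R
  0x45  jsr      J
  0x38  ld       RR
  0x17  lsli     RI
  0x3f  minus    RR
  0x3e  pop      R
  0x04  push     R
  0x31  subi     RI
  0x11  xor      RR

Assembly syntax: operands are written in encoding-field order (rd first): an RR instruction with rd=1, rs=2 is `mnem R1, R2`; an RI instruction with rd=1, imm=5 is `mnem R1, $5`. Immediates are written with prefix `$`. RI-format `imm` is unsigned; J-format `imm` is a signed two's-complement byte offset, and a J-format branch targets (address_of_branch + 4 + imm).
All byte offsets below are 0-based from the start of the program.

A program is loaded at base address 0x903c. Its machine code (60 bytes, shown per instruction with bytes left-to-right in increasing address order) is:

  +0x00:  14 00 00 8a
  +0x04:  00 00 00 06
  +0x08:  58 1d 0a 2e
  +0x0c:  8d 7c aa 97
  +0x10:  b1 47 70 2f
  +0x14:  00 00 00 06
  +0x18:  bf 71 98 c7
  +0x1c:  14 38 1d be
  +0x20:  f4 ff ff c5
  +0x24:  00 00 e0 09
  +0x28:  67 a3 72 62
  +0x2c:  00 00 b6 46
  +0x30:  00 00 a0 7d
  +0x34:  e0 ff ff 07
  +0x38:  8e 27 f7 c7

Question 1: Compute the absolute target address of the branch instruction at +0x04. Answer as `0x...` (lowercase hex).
0x9044

off 0x04: read 00 00 00 06 as little → 0x06000000
  op=0x06000000>>25=0x3 ⇒ bnz (J)
  imm: (w>>0)&0x1ffffff=0x0 → $0
  target = base 0x903c + off 0x04 + 4 + imm 0 = 0x9044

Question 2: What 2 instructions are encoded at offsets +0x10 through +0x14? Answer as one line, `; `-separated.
[10] b1 47 70 2f → 0x2f7047b1
  top 7b → 0x17 → lsli [RI]
  [24:21] rd=11 = R11
  [20:0] imm=1066929 = $1066929
[14] 00 00 00 06 → 0x06000000
  top 7b → 0x3 → bnz [J]
  [24:0] imm=0 = $0

lsli R11, $1066929; bnz $0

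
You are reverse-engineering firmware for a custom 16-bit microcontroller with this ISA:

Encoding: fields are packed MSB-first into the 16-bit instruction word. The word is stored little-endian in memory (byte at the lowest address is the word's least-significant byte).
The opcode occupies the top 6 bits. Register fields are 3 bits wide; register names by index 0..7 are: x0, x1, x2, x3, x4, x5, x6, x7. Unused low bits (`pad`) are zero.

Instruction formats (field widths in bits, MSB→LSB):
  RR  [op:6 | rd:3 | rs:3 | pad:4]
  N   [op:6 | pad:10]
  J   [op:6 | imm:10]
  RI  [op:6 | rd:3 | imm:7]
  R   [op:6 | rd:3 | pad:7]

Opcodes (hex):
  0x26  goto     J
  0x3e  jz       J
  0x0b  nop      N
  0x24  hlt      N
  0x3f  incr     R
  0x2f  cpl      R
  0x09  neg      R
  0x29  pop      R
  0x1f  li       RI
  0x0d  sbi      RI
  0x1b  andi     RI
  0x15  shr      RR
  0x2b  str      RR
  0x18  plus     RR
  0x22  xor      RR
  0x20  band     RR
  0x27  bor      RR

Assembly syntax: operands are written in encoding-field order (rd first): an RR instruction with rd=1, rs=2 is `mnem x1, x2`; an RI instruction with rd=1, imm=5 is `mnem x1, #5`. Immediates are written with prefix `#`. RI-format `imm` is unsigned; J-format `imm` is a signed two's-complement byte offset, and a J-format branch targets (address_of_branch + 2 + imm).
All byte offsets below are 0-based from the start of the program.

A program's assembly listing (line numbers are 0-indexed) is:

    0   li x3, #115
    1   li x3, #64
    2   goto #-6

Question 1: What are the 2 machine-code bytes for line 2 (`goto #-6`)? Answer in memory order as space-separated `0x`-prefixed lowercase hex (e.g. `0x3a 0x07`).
L2: goto op=0x26:6|imm=-6:10 ⇒ 0x9bfa ⇒ little fa 9b

0xfa 0x9b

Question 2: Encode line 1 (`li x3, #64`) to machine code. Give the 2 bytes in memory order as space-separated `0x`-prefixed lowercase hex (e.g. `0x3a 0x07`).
0xc0 0x7d

1. li fields op=0x1f:6|rd=3:3|imm=64:7 → word 7dc0h → c0 7d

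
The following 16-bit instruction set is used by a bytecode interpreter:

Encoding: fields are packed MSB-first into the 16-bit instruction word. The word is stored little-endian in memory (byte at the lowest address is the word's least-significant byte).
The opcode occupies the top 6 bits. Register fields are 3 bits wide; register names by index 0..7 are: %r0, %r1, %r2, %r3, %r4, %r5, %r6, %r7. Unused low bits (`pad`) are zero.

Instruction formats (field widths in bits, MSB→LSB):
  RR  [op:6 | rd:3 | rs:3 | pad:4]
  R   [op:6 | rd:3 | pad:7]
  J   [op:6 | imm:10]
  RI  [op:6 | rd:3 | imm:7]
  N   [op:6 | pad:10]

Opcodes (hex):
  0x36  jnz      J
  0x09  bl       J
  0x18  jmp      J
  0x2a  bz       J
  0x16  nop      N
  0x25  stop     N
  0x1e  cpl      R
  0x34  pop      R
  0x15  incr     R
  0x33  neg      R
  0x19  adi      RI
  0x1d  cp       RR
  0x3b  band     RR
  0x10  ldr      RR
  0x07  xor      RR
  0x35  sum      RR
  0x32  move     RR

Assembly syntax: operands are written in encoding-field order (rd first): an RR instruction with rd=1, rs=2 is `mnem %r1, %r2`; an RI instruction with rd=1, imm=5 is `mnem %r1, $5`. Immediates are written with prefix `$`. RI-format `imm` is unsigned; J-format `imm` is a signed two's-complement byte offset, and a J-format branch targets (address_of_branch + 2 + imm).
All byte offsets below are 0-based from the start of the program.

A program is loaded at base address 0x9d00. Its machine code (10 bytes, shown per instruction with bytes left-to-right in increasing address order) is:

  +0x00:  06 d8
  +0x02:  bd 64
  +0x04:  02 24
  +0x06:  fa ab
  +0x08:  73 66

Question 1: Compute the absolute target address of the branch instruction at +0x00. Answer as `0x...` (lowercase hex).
0x9d08

off 0x00: read 06 d8 as little → 0xd806
  op=0xd806>>10=0x36 ⇒ jnz (J)
  imm: (w>>0)&0x3ff=0x6 → $6
  target = base 0x9d00 + off 0x00 + 2 + imm 6 = 0x9d08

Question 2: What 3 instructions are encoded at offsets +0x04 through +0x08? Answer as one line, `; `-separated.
bl $2; bz $-6; adi %r4, $115

off 0x04: read 02 24 as little → 0x2402
  opcode bits[15:10]=0x9: bl/J
  imm: (w>>0)&0x3ff=0x2 → $2
off 0x06: read fa ab as little → 0xabfa
  opcode bits[15:10]=0x2a: bz/J
  imm: (w>>0)&0x3ff=0x3fa (s10→-6) → $-6
off 0x08: read 73 66 as little → 0x6673
  opcode bits[15:10]=0x19: adi/RI
  rd: (w>>7)&0x7=0x4 → %r4
  imm: (w>>0)&0x7f=0x73 → $115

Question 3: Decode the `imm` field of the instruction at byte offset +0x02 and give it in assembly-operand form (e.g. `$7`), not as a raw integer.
$61

@+02  little-endian(bd 64) = 0x64bd
  opcode bits[15:10]=0x19: adi/RI
  rd: (w>>7)&0x7=0x1 → %r1
  imm: (w>>0)&0x7f=0x3d → $61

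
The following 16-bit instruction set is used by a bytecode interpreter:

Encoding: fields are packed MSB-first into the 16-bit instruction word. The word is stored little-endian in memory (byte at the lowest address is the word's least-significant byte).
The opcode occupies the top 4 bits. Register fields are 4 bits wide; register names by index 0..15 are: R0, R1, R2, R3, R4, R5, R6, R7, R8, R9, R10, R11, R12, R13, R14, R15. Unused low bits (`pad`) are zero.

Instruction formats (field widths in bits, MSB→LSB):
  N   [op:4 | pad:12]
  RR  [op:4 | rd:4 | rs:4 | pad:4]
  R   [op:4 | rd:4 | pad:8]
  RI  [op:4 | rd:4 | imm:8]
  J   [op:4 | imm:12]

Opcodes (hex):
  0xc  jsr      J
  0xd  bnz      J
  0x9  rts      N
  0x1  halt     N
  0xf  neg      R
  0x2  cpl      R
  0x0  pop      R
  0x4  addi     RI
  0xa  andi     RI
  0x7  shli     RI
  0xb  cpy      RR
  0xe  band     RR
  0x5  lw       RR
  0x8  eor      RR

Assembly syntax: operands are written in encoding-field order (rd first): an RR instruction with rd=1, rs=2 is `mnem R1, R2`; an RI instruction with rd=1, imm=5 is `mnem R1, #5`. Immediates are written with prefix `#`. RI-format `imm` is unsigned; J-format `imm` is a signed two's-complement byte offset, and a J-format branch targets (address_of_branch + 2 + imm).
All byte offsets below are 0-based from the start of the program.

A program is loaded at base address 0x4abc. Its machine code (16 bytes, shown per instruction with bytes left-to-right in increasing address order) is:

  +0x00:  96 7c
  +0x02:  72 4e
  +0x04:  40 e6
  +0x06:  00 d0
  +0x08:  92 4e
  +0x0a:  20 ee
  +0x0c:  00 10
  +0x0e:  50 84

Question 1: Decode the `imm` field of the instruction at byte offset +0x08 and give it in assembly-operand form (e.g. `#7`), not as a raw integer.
#146

[08] 92 4e → 0x4e92
  op=0x4e92>>12=0x4 ⇒ addi (RI)
  rd@[11:8]=0xe ⇒ R14
  imm@[7:0]=0x92 ⇒ #146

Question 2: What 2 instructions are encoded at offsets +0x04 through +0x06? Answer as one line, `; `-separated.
@+04  little-endian(40 e6) = 0xe640
  opcode bits[15:12]=0xe: band/RR
  rd@[11:8]=0x6 ⇒ R6
  rs@[7:4]=0x4 ⇒ R4
@+06  little-endian(00 d0) = 0xd000
  opcode bits[15:12]=0xd: bnz/J
  imm@[11:0]=0x0 ⇒ #0

band R6, R4; bnz #0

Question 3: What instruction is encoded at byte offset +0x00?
shli R12, #150

[00] 96 7c → 0x7c96
  op=0x7c96>>12=0x7 ⇒ shli (RI)
  [11:8] rd=12 = R12
  [7:0] imm=150 = #150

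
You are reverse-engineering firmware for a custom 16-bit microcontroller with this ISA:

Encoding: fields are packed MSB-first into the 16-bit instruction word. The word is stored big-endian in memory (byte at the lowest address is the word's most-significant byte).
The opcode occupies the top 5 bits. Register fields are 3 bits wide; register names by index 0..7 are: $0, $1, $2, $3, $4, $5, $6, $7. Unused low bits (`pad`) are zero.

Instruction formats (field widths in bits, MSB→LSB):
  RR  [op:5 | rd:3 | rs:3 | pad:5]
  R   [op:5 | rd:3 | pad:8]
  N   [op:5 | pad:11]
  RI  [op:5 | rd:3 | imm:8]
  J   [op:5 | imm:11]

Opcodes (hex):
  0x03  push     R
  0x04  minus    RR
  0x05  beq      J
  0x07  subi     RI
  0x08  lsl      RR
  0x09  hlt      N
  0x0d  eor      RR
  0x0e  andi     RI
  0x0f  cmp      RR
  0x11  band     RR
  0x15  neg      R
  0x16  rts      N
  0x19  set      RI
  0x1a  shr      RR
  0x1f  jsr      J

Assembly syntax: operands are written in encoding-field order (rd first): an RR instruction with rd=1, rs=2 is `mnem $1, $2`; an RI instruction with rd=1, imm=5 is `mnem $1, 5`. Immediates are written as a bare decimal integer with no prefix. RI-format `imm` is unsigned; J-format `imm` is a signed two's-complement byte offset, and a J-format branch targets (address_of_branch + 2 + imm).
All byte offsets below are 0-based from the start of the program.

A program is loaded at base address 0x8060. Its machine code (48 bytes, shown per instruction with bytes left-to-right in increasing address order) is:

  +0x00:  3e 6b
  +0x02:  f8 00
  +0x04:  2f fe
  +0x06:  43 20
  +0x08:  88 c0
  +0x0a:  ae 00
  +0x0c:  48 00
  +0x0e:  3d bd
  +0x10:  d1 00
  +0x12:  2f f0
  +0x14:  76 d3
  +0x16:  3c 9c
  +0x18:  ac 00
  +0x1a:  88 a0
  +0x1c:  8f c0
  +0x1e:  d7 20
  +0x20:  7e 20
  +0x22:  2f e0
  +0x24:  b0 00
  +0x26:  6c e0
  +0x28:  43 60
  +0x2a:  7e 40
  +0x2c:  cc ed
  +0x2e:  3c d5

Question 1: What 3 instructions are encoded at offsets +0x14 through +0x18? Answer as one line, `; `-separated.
[14] 76 d3 → 0x76d3
  opcode bits[15:11]=0xe: andi/RI
  [10:8] rd=6 = $6
  [7:0] imm=211 = 211
[16] 3c 9c → 0x3c9c
  opcode bits[15:11]=0x7: subi/RI
  [10:8] rd=4 = $4
  [7:0] imm=156 = 156
[18] ac 00 → 0xac00
  opcode bits[15:11]=0x15: neg/R
  [10:8] rd=4 = $4

andi $6, 211; subi $4, 156; neg $4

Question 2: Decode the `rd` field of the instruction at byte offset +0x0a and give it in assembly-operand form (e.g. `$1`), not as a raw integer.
$6

off 0x0a: read ae 00 as big → 0xae00
  op=0xae00>>11=0x15 ⇒ neg (R)
  [10:8] rd=6 = $6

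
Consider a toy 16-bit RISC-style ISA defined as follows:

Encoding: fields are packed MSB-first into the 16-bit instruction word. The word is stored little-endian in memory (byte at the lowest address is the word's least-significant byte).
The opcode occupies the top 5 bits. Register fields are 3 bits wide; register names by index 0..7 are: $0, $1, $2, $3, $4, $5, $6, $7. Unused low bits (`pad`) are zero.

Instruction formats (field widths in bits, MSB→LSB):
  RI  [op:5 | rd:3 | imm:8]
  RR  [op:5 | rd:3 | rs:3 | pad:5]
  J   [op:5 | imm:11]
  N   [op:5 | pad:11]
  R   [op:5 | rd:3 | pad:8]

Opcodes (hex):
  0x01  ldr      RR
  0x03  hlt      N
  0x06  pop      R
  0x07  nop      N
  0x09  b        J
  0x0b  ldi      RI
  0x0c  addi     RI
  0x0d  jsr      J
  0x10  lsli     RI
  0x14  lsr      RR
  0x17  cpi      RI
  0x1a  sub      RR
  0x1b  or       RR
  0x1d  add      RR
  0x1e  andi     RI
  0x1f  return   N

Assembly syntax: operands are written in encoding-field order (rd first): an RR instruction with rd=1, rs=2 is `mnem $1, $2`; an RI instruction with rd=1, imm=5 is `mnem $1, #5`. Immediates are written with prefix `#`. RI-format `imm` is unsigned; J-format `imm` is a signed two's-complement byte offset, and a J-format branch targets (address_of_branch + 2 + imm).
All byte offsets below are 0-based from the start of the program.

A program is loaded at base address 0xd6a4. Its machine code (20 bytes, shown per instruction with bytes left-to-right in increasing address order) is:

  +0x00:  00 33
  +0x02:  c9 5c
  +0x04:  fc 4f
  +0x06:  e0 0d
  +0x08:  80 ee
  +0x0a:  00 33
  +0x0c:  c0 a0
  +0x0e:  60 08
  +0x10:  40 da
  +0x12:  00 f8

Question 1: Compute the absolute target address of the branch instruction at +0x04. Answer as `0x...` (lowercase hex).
0xd6a6

[04] fc 4f → 0x4ffc
  top 5b → 0x9 → b [J]
  imm@[10:0]=0x7fc (s11→-4) ⇒ #-4
  target = base 0xd6a4 + off 0x04 + 2 + imm -4 = 0xd6a6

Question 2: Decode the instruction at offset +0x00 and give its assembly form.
@+00  little-endian(00 33) = 0x3300
  op=0x3300>>11=0x6 ⇒ pop (R)
  rd@[10:8]=0x3 ⇒ $3

pop $3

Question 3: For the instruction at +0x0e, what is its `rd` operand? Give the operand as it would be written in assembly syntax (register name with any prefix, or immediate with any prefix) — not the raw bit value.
off 0x0e: read 60 08 as little → 0x0860
  op=0x0860>>11=0x1 ⇒ ldr (RR)
  rd@[10:8]=0x0 ⇒ $0
  rs@[7:5]=0x3 ⇒ $3

$0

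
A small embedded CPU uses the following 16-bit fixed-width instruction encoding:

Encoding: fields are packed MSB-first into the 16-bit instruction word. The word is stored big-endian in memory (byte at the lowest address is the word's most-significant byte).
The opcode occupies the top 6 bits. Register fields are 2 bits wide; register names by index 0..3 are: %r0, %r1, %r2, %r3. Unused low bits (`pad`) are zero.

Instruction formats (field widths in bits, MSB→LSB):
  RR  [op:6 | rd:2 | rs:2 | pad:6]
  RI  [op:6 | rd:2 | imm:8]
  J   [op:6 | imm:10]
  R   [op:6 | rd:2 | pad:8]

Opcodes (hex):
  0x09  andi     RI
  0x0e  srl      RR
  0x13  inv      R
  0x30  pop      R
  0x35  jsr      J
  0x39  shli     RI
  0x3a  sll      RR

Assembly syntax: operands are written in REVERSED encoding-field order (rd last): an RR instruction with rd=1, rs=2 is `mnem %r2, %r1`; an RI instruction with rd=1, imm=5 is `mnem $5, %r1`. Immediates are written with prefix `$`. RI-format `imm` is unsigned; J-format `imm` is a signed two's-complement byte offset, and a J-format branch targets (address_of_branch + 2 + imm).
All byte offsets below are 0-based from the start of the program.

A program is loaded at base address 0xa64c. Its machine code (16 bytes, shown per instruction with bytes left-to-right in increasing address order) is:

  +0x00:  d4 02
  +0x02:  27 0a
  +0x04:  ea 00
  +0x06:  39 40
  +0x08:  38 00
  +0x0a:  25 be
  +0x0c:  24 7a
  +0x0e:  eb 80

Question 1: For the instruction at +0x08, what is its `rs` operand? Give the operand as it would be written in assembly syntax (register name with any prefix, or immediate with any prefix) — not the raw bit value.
%r0

@+08  big-endian(38 00) = 0x3800
  op=0x3800>>10=0xe ⇒ srl (RR)
  [9:8] rd=0 = %r0
  [7:6] rs=0 = %r0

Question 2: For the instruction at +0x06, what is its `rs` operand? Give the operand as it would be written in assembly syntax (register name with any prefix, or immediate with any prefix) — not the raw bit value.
%r1

off 0x06: read 39 40 as big → 0x3940
  opcode bits[15:10]=0xe: srl/RR
  [9:8] rd=1 = %r1
  [7:6] rs=1 = %r1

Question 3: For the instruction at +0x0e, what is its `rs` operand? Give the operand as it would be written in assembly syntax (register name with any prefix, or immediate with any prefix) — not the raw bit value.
+0x0e: eb 80 ⇒ word 0xeb80 (big)
  op=0xeb80>>10=0x3a ⇒ sll (RR)
  rd@[9:8]=0x3 ⇒ %r3
  rs@[7:6]=0x2 ⇒ %r2

%r2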